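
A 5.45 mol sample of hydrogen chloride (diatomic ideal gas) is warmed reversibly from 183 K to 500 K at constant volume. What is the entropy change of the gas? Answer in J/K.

ΔS = 114 J/K

At constant volume, ΔS = nC_V ln(T₂/T₁) with C_V = 5R/2 = 20.79 J mol⁻¹ K⁻¹.
ΔS = 5.45 × 20.79 × ln(500/183) = 114 J/K.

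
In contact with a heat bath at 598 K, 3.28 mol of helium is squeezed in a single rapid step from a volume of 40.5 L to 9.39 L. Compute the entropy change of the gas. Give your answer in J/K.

ΔS_gas = -39.9 J/K

Entropy is a state function, so ΔS_gas depends only on the end states.
For an isothermal ideal gas ΔS_gas = nR ln(V₂/V₁) = 3.28 × 8.314 × ln(9.39/40.5) = -39.9 J/K.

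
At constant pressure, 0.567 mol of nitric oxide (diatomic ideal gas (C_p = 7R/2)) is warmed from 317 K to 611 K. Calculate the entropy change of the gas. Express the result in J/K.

ΔS = 10.8 J/K

At constant pressure, ΔS = nC_p ln(T₂/T₁) with C_p = 7R/2 = 29.1 J mol⁻¹ K⁻¹.
ΔS = 0.567 × 29.1 × ln(611/317) = 10.8 J/K.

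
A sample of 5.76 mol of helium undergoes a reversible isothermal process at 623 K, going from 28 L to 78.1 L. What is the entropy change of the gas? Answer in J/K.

For an isothermal ideal gas ΔS_gas = nR ln(V₂/V₁) = 5.76 × 8.314 × ln(78.1/28) = 49.1 J/K.

ΔS_gas = 49.1 J/K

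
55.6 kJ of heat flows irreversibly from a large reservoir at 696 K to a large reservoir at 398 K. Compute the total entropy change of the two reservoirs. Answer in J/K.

ΔS_total = 59.8 J/K

ΔS_hot = −Q/T_H = −55600/696 = -79.89 J/K and ΔS_cold = +Q/T_C = 55600/398 = 139.7 J/K.
ΔS_total = -79.89 + 139.7 = 59.8 J/K, positive as the second law requires.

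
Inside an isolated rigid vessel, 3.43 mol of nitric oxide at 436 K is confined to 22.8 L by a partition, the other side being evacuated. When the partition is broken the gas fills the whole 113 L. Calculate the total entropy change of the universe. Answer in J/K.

For an ideal gas in free expansion Q = 0 and W = 0, so T is unchanged.
Entropy is a state function; using a reversible isothermal path, ΔS_gas = nR ln(V₂/V₁) = 3.43 × 8.314 × ln(113/22.8) = 45.6 J/K.
The insulated surroundings exchange no heat, so ΔS_surr = 0 and ΔS_universe = ΔS_gas.

ΔS_universe = 45.6 J/K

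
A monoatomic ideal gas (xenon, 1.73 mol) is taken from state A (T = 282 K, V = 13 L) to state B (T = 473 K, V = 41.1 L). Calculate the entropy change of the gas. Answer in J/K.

ΔS = 27.7 J/K

Entropy is a state function: ΔS = nC_V ln(T₂/T₁) + nR ln(V₂/V₁), with C_V = 3R/2 = 12.47 J mol⁻¹ K⁻¹ for a monoatomic ideal gas.
ΔS = 1.73 × [12.47 × ln(473/282) + 8.314 × ln(41.1/13)] = 27.7 J/K.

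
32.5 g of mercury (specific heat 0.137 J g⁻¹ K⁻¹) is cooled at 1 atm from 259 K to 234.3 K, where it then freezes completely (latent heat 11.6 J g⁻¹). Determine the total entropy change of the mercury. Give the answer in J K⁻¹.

Cooling step: ΔS₁ = m c ln(T_tr/T_i) = 32.5 × 0.137 × ln(234.3/259) = -0.4463 J/K.
Phase change: ΔS₂ = −mL/T_tr = −32.5 × 11.6 / 234.3 = -1.609 J/K.
ΔS_total = (-0.4463) + (-1.609) = -2.06 J/K.

ΔS = -2.06 J/K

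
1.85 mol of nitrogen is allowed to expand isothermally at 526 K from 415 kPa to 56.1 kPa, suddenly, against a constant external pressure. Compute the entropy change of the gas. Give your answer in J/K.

Entropy is a state function, so ΔS_gas depends only on the end states.
For an isothermal ideal gas ΔS_gas = nR ln(P₁/P₂) = 1.85 × 8.314 × ln(415/56.1) = 30.8 J/K.

ΔS_gas = 30.8 J/K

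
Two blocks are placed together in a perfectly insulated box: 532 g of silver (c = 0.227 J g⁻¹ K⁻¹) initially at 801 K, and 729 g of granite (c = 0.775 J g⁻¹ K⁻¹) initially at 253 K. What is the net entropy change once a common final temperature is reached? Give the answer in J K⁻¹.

Energy balance: T_f = (m₁c₁T₁ + m₂c₂T₂)/(m₁c₁ + m₂c₂) = 349.51 K.
ΔS₁ = m₁c₁ ln(T_f/T₁) = 120.764 × ln(349.51/801) = -100.2 J/K.
ΔS₂ = m₂c₂ ln(T_f/T₂) = 564.975 × ln(349.51/253) = 182.6 J/K.
ΔS_total = -100.2 + 182.6 = 82.4 J/K.

ΔS_total = 82.4 J/K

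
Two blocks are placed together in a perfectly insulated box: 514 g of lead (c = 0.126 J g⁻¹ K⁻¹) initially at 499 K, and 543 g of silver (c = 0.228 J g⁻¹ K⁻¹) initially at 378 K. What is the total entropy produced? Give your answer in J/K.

Energy balance: T_f = (m₁c₁T₁ + m₂c₂T₂)/(m₁c₁ + m₂c₂) = 419.56 K.
ΔS₁ = m₁c₁ ln(T_f/T₁) = 64.764 × ln(419.56/499) = -11.23 J/K.
ΔS₂ = m₂c₂ ln(T_f/T₂) = 123.804 × ln(419.56/378) = 12.91 J/K.
ΔS_total = -11.23 + 12.91 = 1.68 J/K.

ΔS_total = 1.68 J/K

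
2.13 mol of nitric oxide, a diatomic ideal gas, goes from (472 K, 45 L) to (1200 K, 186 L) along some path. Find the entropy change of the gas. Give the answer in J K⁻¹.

ΔS = 66.4 J/K

Entropy is a state function: ΔS = nC_V ln(T₂/T₁) + nR ln(V₂/V₁), with C_V = 5R/2 = 20.79 J mol⁻¹ K⁻¹ for a diatomic ideal gas.
ΔS = 2.13 × [20.79 × ln(1200/472) + 8.314 × ln(186/45)] = 66.4 J/K.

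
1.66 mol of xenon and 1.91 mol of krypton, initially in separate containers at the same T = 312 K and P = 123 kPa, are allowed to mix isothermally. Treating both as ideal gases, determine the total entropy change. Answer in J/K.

Mole fractions: x_A = 1.66/3.57 = 0.465, x_B = 0.535.
ΔS_mix = −R(n_A ln x_A + n_B ln x_B) = −8.314 × (1.66 ln 0.465 + 1.91 ln 0.535) = 20.5 J/K.

ΔS_mix = 20.5 J/K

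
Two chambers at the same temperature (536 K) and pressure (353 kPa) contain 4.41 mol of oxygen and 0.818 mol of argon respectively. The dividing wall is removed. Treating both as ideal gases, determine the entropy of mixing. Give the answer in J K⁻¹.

Mole fractions: x_A = 4.41/5.23 = 0.844, x_B = 0.156.
ΔS_mix = −R(n_A ln x_A + n_B ln x_B) = −8.314 × (4.41 ln 0.844 + 0.818 ln 0.156) = 18.9 J/K.

ΔS_mix = 18.9 J/K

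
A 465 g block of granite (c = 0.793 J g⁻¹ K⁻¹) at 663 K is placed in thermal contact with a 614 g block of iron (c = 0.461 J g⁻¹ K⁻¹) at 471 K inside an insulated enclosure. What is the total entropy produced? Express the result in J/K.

ΔS_total = 9.18 J/K

Energy balance: T_f = (m₁c₁T₁ + m₂c₂T₂)/(m₁c₁ + m₂c₂) = 579.62 K.
ΔS₁ = m₁c₁ ln(T_f/T₁) = 368.745 × ln(579.62/663) = -49.56 J/K.
ΔS₂ = m₂c₂ ln(T_f/T₂) = 283.054 × ln(579.62/471) = 58.74 J/K.
ΔS_total = -49.56 + 58.74 = 9.18 J/K.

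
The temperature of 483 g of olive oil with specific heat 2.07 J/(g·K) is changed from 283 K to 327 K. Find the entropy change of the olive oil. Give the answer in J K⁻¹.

ΔS = 144 J/K

ΔS = ∫dQ_rev/T = m c ln(T₂/T₁) = 483 × 2.07 × ln(327/283) = 144 J/K.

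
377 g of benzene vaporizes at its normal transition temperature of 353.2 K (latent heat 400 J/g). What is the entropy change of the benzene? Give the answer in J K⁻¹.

ΔS = 427 J/K

Heat absorbed by the substance: Q = mL = 377 × 400 = 150800 J.
At constant T, ΔS = Q_rev/T = 150800 / 353.2 = 427 J/K.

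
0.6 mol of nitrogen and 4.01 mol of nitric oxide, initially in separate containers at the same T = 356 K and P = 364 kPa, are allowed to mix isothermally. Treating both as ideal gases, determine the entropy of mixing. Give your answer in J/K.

Mole fractions: x_A = 0.6/4.61 = 0.13, x_B = 0.87.
ΔS_mix = −R(n_A ln x_A + n_B ln x_B) = −8.314 × (0.6 ln 0.13 + 4.01 ln 0.87) = 14.8 J/K.

ΔS_mix = 14.8 J/K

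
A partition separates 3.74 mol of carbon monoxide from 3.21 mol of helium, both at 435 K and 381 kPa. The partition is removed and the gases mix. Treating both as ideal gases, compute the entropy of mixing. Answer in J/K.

ΔS_mix = 39.9 J/K

Mole fractions: x_A = 3.74/6.95 = 0.538, x_B = 0.462.
ΔS_mix = −R(n_A ln x_A + n_B ln x_B) = −8.314 × (3.74 ln 0.538 + 3.21 ln 0.462) = 39.9 J/K.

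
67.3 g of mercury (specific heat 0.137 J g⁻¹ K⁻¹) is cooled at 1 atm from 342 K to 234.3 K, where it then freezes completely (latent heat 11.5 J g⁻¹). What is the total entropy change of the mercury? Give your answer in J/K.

Cooling step: ΔS₁ = m c ln(T_tr/T_i) = 67.3 × 0.137 × ln(234.3/342) = -3.487 J/K.
Phase change: ΔS₂ = −mL/T_tr = −67.3 × 11.5 / 234.3 = -3.303 J/K.
ΔS_total = (-3.487) + (-3.303) = -6.79 J/K.

ΔS = -6.79 J/K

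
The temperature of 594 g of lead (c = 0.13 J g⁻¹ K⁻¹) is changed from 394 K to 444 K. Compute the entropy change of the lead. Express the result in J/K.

ΔS = 9.23 J/K

ΔS = ∫dQ_rev/T = m c ln(T₂/T₁) = 594 × 0.13 × ln(444/394) = 9.23 J/K.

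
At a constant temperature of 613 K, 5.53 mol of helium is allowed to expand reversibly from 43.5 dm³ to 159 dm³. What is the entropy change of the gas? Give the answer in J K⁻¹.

ΔS_gas = 59.6 J/K

For an isothermal ideal gas ΔS_gas = nR ln(V₂/V₁) = 5.53 × 8.314 × ln(159/43.5) = 59.6 J/K.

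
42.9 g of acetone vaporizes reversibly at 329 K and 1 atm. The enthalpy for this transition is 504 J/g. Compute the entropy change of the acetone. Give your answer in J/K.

ΔS = 65.7 J/K

Heat absorbed by the substance: Q = mL = 42.9 × 504 = 21621.6 J.
At constant T, ΔS = Q_rev/T = 21621.6 / 329 = 65.7 J/K.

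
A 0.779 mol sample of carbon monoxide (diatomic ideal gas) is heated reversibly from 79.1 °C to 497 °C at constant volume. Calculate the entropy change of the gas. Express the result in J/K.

In kelvin: T₁ = 352.25 K, T₂ = 770.15 K. At constant volume, ΔS = nC_V ln(T₂/T₁) with C_V = 5R/2 = 20.79 J mol⁻¹ K⁻¹.
ΔS = 0.779 × 20.79 × ln(770.15/352.25) = 12.7 J/K.

ΔS = 12.7 J/K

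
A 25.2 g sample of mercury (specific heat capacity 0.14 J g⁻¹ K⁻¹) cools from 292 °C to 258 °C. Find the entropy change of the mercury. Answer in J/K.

In kelvin: T₁ = 565.15 K, T₂ = 531.15 K. ΔS = ∫dQ_rev/T = m c ln(T₂/T₁) = 25.2 × 0.14 × ln(531.15/565.15) = -0.219 J/K.

ΔS = -0.219 J/K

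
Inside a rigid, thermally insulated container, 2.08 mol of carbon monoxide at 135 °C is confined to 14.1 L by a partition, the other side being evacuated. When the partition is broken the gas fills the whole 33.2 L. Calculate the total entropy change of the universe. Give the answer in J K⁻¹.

ΔS_universe = 14.8 J/K

No heat is exchanged and no work is done, so the ideal-gas temperature stays constant.
Entropy is a state function; using a reversible isothermal path, ΔS_gas = nR ln(V₂/V₁) = 2.08 × 8.314 × ln(33.2/14.1) = 14.8 J/K.
The insulated surroundings exchange no heat, so ΔS_surr = 0 and ΔS_universe = ΔS_gas.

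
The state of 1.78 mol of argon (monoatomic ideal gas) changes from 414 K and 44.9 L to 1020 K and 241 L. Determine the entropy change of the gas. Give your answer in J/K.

ΔS = 44.9 J/K

Entropy is a state function: ΔS = nC_V ln(T₂/T₁) + nR ln(V₂/V₁), with C_V = 3R/2 = 12.47 J mol⁻¹ K⁻¹ for a monoatomic ideal gas.
ΔS = 1.78 × [12.47 × ln(1020/414) + 8.314 × ln(241/44.9)] = 44.9 J/K.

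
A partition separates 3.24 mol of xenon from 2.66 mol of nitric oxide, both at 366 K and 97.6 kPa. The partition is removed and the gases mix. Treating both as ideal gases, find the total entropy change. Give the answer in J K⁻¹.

Mole fractions: x_A = 3.24/5.9 = 0.549, x_B = 0.451.
ΔS_mix = −R(n_A ln x_A + n_B ln x_B) = −8.314 × (3.24 ln 0.549 + 2.66 ln 0.451) = 33.8 J/K.

ΔS_mix = 33.8 J/K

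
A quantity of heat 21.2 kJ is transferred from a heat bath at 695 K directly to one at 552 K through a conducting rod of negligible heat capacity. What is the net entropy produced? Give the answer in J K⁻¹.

ΔS_hot = −Q/T_H = −21200/695 = -30.504 J/K and ΔS_cold = +Q/T_C = 21200/552 = 38.406 J/K.
ΔS_total = -30.504 + 38.406 = 7.9 J/K, positive as the second law requires.

ΔS_total = 7.9 J/K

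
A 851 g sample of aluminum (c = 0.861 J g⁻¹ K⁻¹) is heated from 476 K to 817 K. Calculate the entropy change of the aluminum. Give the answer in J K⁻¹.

ΔS = ∫dQ_rev/T = m c ln(T₂/T₁) = 851 × 0.861 × ln(817/476) = 396 J/K.

ΔS = 396 J/K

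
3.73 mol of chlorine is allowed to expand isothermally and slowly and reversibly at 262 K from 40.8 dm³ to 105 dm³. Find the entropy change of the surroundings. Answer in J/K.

ΔS_surr = -29.3 J/K

For an isothermal ideal gas ΔS_gas = nR ln(V₂/V₁) = 3.73 × 8.314 × ln(105/40.8) = 29.3 J/K.
The process is reversible, so ΔS_surr = −ΔS_gas = -29.3 J/K and ΔS_universe = 0.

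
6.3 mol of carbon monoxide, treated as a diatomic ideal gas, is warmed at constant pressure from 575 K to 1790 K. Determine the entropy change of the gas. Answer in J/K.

At constant pressure, ΔS = nC_p ln(T₂/T₁) with C_p = 7R/2 = 29.1 J mol⁻¹ K⁻¹.
ΔS = 6.3 × 29.1 × ln(1790/575) = 208 J/K.

ΔS = 208 J/K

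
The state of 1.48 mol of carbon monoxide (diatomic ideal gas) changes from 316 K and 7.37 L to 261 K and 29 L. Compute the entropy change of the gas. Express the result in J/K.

Entropy is a state function: ΔS = nC_V ln(T₂/T₁) + nR ln(V₂/V₁), with C_V = 5R/2 = 20.79 J mol⁻¹ K⁻¹ for a diatomic ideal gas.
ΔS = 1.48 × [20.79 × ln(261/316) + 8.314 × ln(29/7.37)] = 11 J/K.

ΔS = 11 J/K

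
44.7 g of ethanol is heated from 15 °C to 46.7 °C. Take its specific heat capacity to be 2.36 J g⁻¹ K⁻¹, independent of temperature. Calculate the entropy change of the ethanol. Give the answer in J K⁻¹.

In kelvin: T₁ = 288.15 K, T₂ = 319.85 K. ΔS = ∫dQ_rev/T = m c ln(T₂/T₁) = 44.7 × 2.36 × ln(319.85/288.15) = 11 J/K.

ΔS = 11 J/K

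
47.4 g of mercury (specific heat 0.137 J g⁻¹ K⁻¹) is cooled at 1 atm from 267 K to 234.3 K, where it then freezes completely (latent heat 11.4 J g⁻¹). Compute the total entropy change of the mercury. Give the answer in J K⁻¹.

Cooling step: ΔS₁ = m c ln(T_tr/T_i) = 47.4 × 0.137 × ln(234.3/267) = -0.8484 J/K.
Phase change: ΔS₂ = −mL/T_tr = −47.4 × 11.4 / 234.3 = -2.306 J/K.
ΔS_total = (-0.8484) + (-2.306) = -3.15 J/K.

ΔS = -3.15 J/K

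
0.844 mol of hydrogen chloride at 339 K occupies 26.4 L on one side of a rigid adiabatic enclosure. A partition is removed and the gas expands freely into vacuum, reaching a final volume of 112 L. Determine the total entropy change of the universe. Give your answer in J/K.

ΔS_universe = 10.1 J/K

No heat is exchanged and no work is done, so the ideal-gas temperature stays constant.
Entropy is a state function; using a reversible isothermal path, ΔS_gas = nR ln(V₂/V₁) = 0.844 × 8.314 × ln(112/26.4) = 10.1 J/K.
The insulated surroundings exchange no heat, so ΔS_surr = 0 and ΔS_universe = ΔS_gas.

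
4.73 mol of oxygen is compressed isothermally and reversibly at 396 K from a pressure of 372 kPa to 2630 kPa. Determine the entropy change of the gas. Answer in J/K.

For an isothermal ideal gas ΔS_gas = nR ln(P₁/P₂) = 4.73 × 8.314 × ln(372/2630) = -76.9 J/K.

ΔS_gas = -76.9 J/K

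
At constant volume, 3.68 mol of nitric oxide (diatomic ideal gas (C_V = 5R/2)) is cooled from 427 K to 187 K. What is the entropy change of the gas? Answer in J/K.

At constant volume, ΔS = nC_V ln(T₂/T₁) with C_V = 5R/2 = 20.79 J mol⁻¹ K⁻¹.
ΔS = 3.68 × 20.79 × ln(187/427) = -63.2 J/K.

ΔS = -63.2 J/K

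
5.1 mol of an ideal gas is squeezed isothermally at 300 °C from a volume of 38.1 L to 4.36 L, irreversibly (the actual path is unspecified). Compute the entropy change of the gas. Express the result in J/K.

ΔS_gas = -91.9 J/K

Entropy is a state function, so ΔS_gas depends only on the end states.
For an isothermal ideal gas ΔS_gas = nR ln(V₂/V₁) = 5.1 × 8.314 × ln(4.36/38.1) = -91.9 J/K.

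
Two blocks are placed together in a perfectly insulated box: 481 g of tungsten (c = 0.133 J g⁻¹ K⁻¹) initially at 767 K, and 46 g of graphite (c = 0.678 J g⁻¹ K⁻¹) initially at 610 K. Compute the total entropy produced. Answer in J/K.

ΔS_total = 0.535 J/K

Energy balance: T_f = (m₁c₁T₁ + m₂c₂T₂)/(m₁c₁ + m₂c₂) = 715.54 K.
ΔS₁ = m₁c₁ ln(T_f/T₁) = 63.973 × ln(715.54/767) = -4.442 J/K.
ΔS₂ = m₂c₂ ln(T_f/T₂) = 31.188 × ln(715.54/610) = 4.977 J/K.
ΔS_total = -4.442 + 4.977 = 0.535 J/K.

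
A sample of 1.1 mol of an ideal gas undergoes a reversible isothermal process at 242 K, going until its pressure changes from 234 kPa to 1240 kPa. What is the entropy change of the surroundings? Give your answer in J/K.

ΔS_surr = 15.3 J/K

For an isothermal ideal gas ΔS_gas = nR ln(P₁/P₂) = 1.1 × 8.314 × ln(234/1240) = -15.3 J/K.
The process is reversible, so ΔS_surr = −ΔS_gas = 15.3 J/K and ΔS_universe = 0.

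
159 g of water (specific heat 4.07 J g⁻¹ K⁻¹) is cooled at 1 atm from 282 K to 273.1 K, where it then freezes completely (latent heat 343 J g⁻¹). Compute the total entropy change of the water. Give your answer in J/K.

ΔS = -220 J/K

Cooling step: ΔS₁ = m c ln(T_tr/T_i) = 159 × 4.07 × ln(273.1/282) = -20.75 J/K.
Phase change: ΔS₂ = −mL/T_tr = −159 × 343 / 273.1 = -199.7 J/K.
ΔS_total = (-20.75) + (-199.7) = -220 J/K.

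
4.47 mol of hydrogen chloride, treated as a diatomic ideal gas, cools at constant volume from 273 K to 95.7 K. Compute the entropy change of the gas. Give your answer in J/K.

At constant volume, ΔS = nC_V ln(T₂/T₁) with C_V = 5R/2 = 20.79 J mol⁻¹ K⁻¹.
ΔS = 4.47 × 20.79 × ln(95.7/273) = -97.4 J/K.

ΔS = -97.4 J/K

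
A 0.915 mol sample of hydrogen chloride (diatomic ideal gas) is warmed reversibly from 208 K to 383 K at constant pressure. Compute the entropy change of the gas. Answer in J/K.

ΔS = 16.3 J/K

At constant pressure, ΔS = nC_p ln(T₂/T₁) with C_p = 7R/2 = 29.1 J mol⁻¹ K⁻¹.
ΔS = 0.915 × 29.1 × ln(383/208) = 16.3 J/K.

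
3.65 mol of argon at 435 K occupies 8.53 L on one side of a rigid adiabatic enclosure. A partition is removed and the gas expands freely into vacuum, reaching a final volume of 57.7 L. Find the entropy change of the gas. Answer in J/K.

No heat is exchanged and no work is done, so the ideal-gas temperature stays constant.
Entropy is a state function; using a reversible isothermal path, ΔS_gas = nR ln(V₂/V₁) = 3.65 × 8.314 × ln(57.7/8.53) = 58 J/K.

ΔS_gas = 58 J/K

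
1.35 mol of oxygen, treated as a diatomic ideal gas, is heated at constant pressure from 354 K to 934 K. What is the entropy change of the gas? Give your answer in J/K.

At constant pressure, ΔS = nC_p ln(T₂/T₁) with C_p = 7R/2 = 29.1 J mol⁻¹ K⁻¹.
ΔS = 1.35 × 29.1 × ln(934/354) = 38.1 J/K.

ΔS = 38.1 J/K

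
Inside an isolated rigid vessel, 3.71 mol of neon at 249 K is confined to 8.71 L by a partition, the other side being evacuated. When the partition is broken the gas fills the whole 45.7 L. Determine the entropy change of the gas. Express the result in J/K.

For an ideal gas in free expansion Q = 0 and W = 0, so T is unchanged.
Entropy is a state function; using a reversible isothermal path, ΔS_gas = nR ln(V₂/V₁) = 3.71 × 8.314 × ln(45.7/8.71) = 51.1 J/K.

ΔS_gas = 51.1 J/K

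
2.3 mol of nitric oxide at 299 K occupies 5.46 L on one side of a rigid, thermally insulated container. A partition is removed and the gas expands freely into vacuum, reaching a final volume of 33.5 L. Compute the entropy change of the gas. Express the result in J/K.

No heat is exchanged and no work is done, so the ideal-gas temperature stays constant.
Entropy is a state function; using a reversible isothermal path, ΔS_gas = nR ln(V₂/V₁) = 2.3 × 8.314 × ln(33.5/5.46) = 34.7 J/K.

ΔS_gas = 34.7 J/K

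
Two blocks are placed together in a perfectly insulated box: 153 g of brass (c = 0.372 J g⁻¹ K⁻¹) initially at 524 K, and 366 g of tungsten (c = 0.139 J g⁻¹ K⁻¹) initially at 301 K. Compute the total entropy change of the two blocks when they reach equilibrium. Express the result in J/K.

ΔS_total = 4.04 J/K

Energy balance: T_f = (m₁c₁T₁ + m₂c₂T₂)/(m₁c₁ + m₂c₂) = 418.75 K.
ΔS₁ = m₁c₁ ln(T_f/T₁) = 56.916 × ln(418.75/524) = -12.76 J/K.
ΔS₂ = m₂c₂ ln(T_f/T₂) = 50.874 × ln(418.75/301) = 16.8 J/K.
ΔS_total = -12.76 + 16.8 = 4.04 J/K.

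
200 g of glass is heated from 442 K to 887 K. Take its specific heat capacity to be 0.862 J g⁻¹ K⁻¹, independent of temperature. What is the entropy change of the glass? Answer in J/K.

ΔS = 120 J/K

ΔS = ∫dQ_rev/T = m c ln(T₂/T₁) = 200 × 0.862 × ln(887/442) = 120 J/K.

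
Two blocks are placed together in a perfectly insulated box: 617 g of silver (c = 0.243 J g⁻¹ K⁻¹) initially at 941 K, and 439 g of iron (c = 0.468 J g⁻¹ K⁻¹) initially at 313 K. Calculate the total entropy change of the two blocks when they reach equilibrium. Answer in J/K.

Energy balance: T_f = (m₁c₁T₁ + m₂c₂T₂)/(m₁c₁ + m₂c₂) = 577.94 K.
ΔS₁ = m₁c₁ ln(T_f/T₁) = 149.931 × ln(577.94/941) = -73.09 J/K.
ΔS₂ = m₂c₂ ln(T_f/T₂) = 205.452 × ln(577.94/313) = 126 J/K.
ΔS_total = -73.09 + 126 = 52.9 J/K.

ΔS_total = 52.9 J/K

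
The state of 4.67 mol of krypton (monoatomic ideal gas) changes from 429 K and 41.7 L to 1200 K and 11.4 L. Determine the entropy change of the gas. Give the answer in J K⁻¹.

ΔS = 9.55 J/K

Entropy is a state function: ΔS = nC_V ln(T₂/T₁) + nR ln(V₂/V₁), with C_V = 3R/2 = 12.47 J mol⁻¹ K⁻¹ for a monoatomic ideal gas.
ΔS = 4.67 × [12.47 × ln(1200/429) + 8.314 × ln(11.4/41.7)] = 9.55 J/K.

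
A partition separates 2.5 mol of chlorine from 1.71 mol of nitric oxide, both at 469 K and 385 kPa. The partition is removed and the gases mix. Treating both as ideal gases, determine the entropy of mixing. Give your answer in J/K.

ΔS_mix = 23.6 J/K

Mole fractions: x_A = 2.5/4.21 = 0.594, x_B = 0.406.
ΔS_mix = −R(n_A ln x_A + n_B ln x_B) = −8.314 × (2.5 ln 0.594 + 1.71 ln 0.406) = 23.6 J/K.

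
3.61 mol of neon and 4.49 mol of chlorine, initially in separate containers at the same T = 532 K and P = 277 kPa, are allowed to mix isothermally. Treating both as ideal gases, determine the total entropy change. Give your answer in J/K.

ΔS_mix = 46.3 J/K

Mole fractions: x_A = 3.61/8.1 = 0.446, x_B = 0.554.
ΔS_mix = −R(n_A ln x_A + n_B ln x_B) = −8.314 × (3.61 ln 0.446 + 4.49 ln 0.554) = 46.3 J/K.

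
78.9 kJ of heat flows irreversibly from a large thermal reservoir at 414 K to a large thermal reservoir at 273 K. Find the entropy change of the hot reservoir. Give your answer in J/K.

The hot reservoir loses heat Q, so ΔS_hot = −Q/T_H = −78900/414 = -191 J/K.

ΔS_hot = -191 J/K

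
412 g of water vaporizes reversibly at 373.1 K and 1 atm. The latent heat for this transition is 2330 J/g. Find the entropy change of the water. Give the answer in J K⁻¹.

Heat absorbed by the substance: Q = mL = 412 × 2330 = 959960 J.
At constant T, ΔS = Q_rev/T = 959960 / 373.1 = 2570 J/K.

ΔS = 2570 J/K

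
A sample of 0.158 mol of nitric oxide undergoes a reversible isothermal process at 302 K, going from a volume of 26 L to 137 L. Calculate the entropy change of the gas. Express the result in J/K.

ΔS_gas = 2.18 J/K

For an isothermal ideal gas ΔS_gas = nR ln(V₂/V₁) = 0.158 × 8.314 × ln(137/26) = 2.18 J/K.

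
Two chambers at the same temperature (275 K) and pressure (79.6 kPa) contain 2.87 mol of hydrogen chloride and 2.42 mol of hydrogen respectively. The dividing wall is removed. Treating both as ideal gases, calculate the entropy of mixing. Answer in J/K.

ΔS_mix = 30.3 J/K

Mole fractions: x_A = 2.87/5.29 = 0.543, x_B = 0.457.
ΔS_mix = −R(n_A ln x_A + n_B ln x_B) = −8.314 × (2.87 ln 0.543 + 2.42 ln 0.457) = 30.3 J/K.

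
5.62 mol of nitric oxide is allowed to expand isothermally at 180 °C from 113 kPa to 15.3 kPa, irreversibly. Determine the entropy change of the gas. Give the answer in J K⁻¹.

ΔS_gas = 93.4 J/K

Entropy is a state function, so ΔS_gas depends only on the end states.
For an isothermal ideal gas ΔS_gas = nR ln(P₁/P₂) = 5.62 × 8.314 × ln(113/15.3) = 93.4 J/K.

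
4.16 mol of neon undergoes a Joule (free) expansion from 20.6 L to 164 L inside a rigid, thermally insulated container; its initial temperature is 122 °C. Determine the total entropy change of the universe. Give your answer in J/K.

ΔS_universe = 71.8 J/K

No heat is exchanged and no work is done, so the ideal-gas temperature stays constant.
Entropy is a state function; using a reversible isothermal path, ΔS_gas = nR ln(V₂/V₁) = 4.16 × 8.314 × ln(164/20.6) = 71.8 J/K.
The insulated surroundings exchange no heat, so ΔS_surr = 0 and ΔS_universe = ΔS_gas.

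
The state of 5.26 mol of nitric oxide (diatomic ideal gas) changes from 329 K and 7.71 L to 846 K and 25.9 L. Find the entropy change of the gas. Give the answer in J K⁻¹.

Entropy is a state function: ΔS = nC_V ln(T₂/T₁) + nR ln(V₂/V₁), with C_V = 5R/2 = 20.79 J mol⁻¹ K⁻¹ for a diatomic ideal gas.
ΔS = 5.26 × [20.79 × ln(846/329) + 8.314 × ln(25.9/7.71)] = 156 J/K.

ΔS = 156 J/K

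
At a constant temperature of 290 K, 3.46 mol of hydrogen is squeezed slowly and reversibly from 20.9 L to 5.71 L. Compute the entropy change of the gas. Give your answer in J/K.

ΔS_gas = -37.3 J/K

For an isothermal ideal gas ΔS_gas = nR ln(V₂/V₁) = 3.46 × 8.314 × ln(5.71/20.9) = -37.3 J/K.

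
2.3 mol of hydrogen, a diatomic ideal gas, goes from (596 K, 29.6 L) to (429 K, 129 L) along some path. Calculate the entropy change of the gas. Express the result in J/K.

Entropy is a state function: ΔS = nC_V ln(T₂/T₁) + nR ln(V₂/V₁), with C_V = 5R/2 = 20.79 J mol⁻¹ K⁻¹ for a diatomic ideal gas.
ΔS = 2.3 × [20.79 × ln(429/596) + 8.314 × ln(129/29.6)] = 12.4 J/K.

ΔS = 12.4 J/K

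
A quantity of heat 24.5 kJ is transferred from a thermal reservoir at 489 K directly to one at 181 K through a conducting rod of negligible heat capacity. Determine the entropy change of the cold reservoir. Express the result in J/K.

ΔS_cold = 135 J/K

The cold reservoir gains heat Q, so ΔS_cold = +Q/T_C = 24500/181 = 135 J/K.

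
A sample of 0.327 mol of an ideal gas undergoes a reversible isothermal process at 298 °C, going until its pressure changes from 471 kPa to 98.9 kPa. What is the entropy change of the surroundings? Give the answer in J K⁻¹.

For an isothermal ideal gas ΔS_gas = nR ln(P₁/P₂) = 0.327 × 8.314 × ln(471/98.9) = 4.24 J/K.
The process is reversible, so ΔS_surr = −ΔS_gas = -4.24 J/K and ΔS_universe = 0.

ΔS_surr = -4.24 J/K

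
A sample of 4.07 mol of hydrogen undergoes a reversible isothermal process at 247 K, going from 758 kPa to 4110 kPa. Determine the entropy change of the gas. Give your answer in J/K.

ΔS_gas = -57.2 J/K

For an isothermal ideal gas ΔS_gas = nR ln(P₁/P₂) = 4.07 × 8.314 × ln(758/4110) = -57.2 J/K.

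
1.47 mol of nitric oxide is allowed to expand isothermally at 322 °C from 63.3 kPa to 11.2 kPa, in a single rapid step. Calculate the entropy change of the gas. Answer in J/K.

ΔS_gas = 21.2 J/K

Entropy is a state function, so ΔS_gas depends only on the end states.
For an isothermal ideal gas ΔS_gas = nR ln(P₁/P₂) = 1.47 × 8.314 × ln(63.3/11.2) = 21.2 J/K.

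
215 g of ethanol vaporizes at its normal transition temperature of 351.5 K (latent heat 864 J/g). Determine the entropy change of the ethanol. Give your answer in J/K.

Heat absorbed by the substance: Q = mL = 215 × 864 = 185760 J.
At constant T, ΔS = Q_rev/T = 185760 / 351.5 = 528 J/K.

ΔS = 528 J/K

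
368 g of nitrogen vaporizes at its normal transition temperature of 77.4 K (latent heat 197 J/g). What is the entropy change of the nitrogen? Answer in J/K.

Heat absorbed by the substance: Q = mL = 368 × 197 = 72496 J.
At constant T, ΔS = Q_rev/T = 72496 / 77.4 = 937 J/K.

ΔS = 937 J/K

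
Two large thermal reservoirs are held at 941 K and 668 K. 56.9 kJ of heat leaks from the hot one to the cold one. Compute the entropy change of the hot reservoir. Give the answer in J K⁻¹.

ΔS_hot = -60.5 J/K

The hot reservoir loses heat Q, so ΔS_hot = −Q/T_H = −56900/941 = -60.5 J/K.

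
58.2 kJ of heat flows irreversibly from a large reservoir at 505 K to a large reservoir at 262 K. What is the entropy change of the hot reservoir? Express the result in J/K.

The hot reservoir loses heat Q, so ΔS_hot = −Q/T_H = −58200/505 = -115 J/K.

ΔS_hot = -115 J/K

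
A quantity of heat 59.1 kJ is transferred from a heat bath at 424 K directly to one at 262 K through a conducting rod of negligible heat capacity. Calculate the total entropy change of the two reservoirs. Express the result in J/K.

ΔS_total = 86.2 J/K

ΔS_hot = −Q/T_H = −59100/424 = -139.4 J/K and ΔS_cold = +Q/T_C = 59100/262 = 225.6 J/K.
ΔS_total = -139.4 + 225.6 = 86.2 J/K, positive as the second law requires.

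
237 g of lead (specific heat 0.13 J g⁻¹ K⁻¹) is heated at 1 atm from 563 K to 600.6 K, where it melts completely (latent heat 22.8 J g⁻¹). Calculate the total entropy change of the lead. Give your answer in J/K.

ΔS = 11 J/K

Warming step: ΔS₁ = m c ln(T_tr/T_i) = 237 × 0.13 × ln(600.6/563) = 1.992 J/K.
Phase change: ΔS₂ = +mL/T_tr = 237 × 22.8 / 600.6 = 8.997 J/K.
ΔS_total = (1.992) + (8.997) = 11 J/K.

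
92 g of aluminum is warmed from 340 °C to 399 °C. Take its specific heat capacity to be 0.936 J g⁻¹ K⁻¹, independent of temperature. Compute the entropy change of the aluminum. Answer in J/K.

ΔS = 7.91 J/K

In kelvin: T₁ = 613.15 K, T₂ = 672.15 K. ΔS = ∫dQ_rev/T = m c ln(T₂/T₁) = 92 × 0.936 × ln(672.15/613.15) = 7.91 J/K.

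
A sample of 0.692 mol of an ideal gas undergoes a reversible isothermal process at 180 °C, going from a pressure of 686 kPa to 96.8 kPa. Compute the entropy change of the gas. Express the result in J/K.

For an isothermal ideal gas ΔS_gas = nR ln(P₁/P₂) = 0.692 × 8.314 × ln(686/96.8) = 11.3 J/K.

ΔS_gas = 11.3 J/K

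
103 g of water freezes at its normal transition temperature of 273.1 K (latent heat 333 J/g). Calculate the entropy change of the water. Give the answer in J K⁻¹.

Heat released by the substance: Q = −mL = −103 × 333 = −34299 J.
At constant T, ΔS = Q_rev/T = −34299 / 273.1 = -126 J/K.

ΔS = -126 J/K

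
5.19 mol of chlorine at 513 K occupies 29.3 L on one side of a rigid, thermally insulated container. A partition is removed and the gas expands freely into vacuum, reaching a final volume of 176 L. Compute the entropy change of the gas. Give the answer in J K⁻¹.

ΔS_gas = 77.4 J/K

No heat is exchanged and no work is done, so the ideal-gas temperature stays constant.
Entropy is a state function; using a reversible isothermal path, ΔS_gas = nR ln(V₂/V₁) = 5.19 × 8.314 × ln(176/29.3) = 77.4 J/K.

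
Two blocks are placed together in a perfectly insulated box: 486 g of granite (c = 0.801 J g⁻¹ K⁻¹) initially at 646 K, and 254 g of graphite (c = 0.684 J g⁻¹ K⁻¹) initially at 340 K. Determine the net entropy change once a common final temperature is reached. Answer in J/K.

ΔS_total = 22.5 J/K

Energy balance: T_f = (m₁c₁T₁ + m₂c₂T₂)/(m₁c₁ + m₂c₂) = 551.58 K.
ΔS₁ = m₁c₁ ln(T_f/T₁) = 389.286 × ln(551.58/646) = -61.52 J/K.
ΔS₂ = m₂c₂ ln(T_f/T₂) = 173.736 × ln(551.58/340) = 84.06 J/K.
ΔS_total = -61.52 + 84.06 = 22.5 J/K.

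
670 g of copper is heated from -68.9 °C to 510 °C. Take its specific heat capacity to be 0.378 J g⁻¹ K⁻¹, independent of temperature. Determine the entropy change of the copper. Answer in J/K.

In kelvin: T₁ = 204.25 K, T₂ = 783.15 K. ΔS = ∫dQ_rev/T = m c ln(T₂/T₁) = 670 × 0.378 × ln(783.15/204.25) = 340 J/K.

ΔS = 340 J/K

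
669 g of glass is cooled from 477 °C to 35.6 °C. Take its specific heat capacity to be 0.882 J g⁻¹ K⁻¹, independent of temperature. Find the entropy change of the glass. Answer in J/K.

ΔS = -524 J/K

In kelvin: T₁ = 750.15 K, T₂ = 308.75 K. ΔS = ∫dQ_rev/T = m c ln(T₂/T₁) = 669 × 0.882 × ln(308.75/750.15) = -524 J/K.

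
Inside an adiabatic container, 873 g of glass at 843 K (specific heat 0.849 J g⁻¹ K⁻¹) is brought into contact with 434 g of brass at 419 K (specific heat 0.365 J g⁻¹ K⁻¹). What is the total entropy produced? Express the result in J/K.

ΔS_total = 27.3 J/K

Energy balance: T_f = (m₁c₁T₁ + m₂c₂T₂)/(m₁c₁ + m₂c₂) = 768.34 K.
ΔS₁ = m₁c₁ ln(T_f/T₁) = 741.177 × ln(768.34/843) = -68.74 J/K.
ΔS₂ = m₂c₂ ln(T_f/T₂) = 158.41 × ln(768.34/419) = 96.05 J/K.
ΔS_total = -68.74 + 96.05 = 27.3 J/K.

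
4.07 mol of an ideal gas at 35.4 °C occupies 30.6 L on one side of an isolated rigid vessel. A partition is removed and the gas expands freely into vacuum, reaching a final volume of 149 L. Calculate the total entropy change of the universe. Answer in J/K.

ΔS_universe = 53.6 J/K

For an ideal gas in free expansion Q = 0 and W = 0, so T is unchanged.
Entropy is a state function; using a reversible isothermal path, ΔS_gas = nR ln(V₂/V₁) = 4.07 × 8.314 × ln(149/30.6) = 53.6 J/K.
The insulated surroundings exchange no heat, so ΔS_surr = 0 and ΔS_universe = ΔS_gas.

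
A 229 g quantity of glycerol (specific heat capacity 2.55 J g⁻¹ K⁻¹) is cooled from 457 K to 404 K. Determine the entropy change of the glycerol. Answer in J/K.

ΔS = -72 J/K

ΔS = ∫dQ_rev/T = m c ln(T₂/T₁) = 229 × 2.55 × ln(404/457) = -72 J/K.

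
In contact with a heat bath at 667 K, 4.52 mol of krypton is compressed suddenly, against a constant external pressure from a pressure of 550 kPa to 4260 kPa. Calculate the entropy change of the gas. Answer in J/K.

ΔS_gas = -76.9 J/K

Entropy is a state function, so ΔS_gas depends only on the end states.
For an isothermal ideal gas ΔS_gas = nR ln(P₁/P₂) = 4.52 × 8.314 × ln(550/4260) = -76.9 J/K.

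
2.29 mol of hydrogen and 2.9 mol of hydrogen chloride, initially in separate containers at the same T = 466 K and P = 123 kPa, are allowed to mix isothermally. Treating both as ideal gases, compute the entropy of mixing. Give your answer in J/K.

Mole fractions: x_A = 2.29/5.19 = 0.441, x_B = 0.559.
ΔS_mix = −R(n_A ln x_A + n_B ln x_B) = −8.314 × (2.29 ln 0.441 + 2.9 ln 0.559) = 29.6 J/K.

ΔS_mix = 29.6 J/K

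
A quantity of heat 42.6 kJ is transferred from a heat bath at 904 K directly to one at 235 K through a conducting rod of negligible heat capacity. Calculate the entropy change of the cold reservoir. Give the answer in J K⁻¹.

ΔS_cold = 181 J/K

The cold reservoir gains heat Q, so ΔS_cold = +Q/T_C = 42600/235 = 181 J/K.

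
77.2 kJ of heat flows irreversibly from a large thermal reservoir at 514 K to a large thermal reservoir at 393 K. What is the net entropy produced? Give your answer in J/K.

ΔS_hot = −Q/T_H = −77200/514 = -150.2 J/K and ΔS_cold = +Q/T_C = 77200/393 = 196.4 J/K.
ΔS_total = -150.2 + 196.4 = 46.2 J/K, positive as the second law requires.

ΔS_total = 46.2 J/K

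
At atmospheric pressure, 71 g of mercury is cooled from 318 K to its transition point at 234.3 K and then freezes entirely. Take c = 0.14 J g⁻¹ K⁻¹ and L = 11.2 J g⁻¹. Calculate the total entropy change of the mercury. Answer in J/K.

Cooling step: ΔS₁ = m c ln(T_tr/T_i) = 71 × 0.14 × ln(234.3/318) = -3.036 J/K.
Phase change: ΔS₂ = −mL/T_tr = −71 × 11.2 / 234.3 = -3.394 J/K.
ΔS_total = (-3.036) + (-3.394) = -6.43 J/K.

ΔS = -6.43 J/K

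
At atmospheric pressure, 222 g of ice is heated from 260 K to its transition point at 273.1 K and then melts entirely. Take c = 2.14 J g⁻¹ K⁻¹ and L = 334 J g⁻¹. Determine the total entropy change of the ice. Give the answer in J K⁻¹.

ΔS = 295 J/K

Warming step: ΔS₁ = m c ln(T_tr/T_i) = 222 × 2.14 × ln(273.1/260) = 23.35 J/K.
Phase change: ΔS₂ = +mL/T_tr = 222 × 334 / 273.1 = 271.5 J/K.
ΔS_total = (23.35) + (271.5) = 295 J/K.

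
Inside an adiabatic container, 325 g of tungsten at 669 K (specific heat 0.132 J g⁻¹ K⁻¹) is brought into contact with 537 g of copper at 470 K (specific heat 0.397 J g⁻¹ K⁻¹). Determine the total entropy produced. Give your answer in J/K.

ΔS_total = 2.4 J/K

Energy balance: T_f = (m₁c₁T₁ + m₂c₂T₂)/(m₁c₁ + m₂c₂) = 503.34 K.
ΔS₁ = m₁c₁ ln(T_f/T₁) = 42.9 × ln(503.34/669) = -12.21 J/K.
ΔS₂ = m₂c₂ ln(T_f/T₂) = 213.189 × ln(503.34/470) = 14.61 J/K.
ΔS_total = -12.21 + 14.61 = 2.4 J/K.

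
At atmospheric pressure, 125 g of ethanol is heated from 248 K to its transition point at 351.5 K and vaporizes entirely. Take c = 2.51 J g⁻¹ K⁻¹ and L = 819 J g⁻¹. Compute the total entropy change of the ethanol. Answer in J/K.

Warming step: ΔS₁ = m c ln(T_tr/T_i) = 125 × 2.51 × ln(351.5/248) = 109.4 J/K.
Phase change: ΔS₂ = +mL/T_tr = 125 × 819 / 351.5 = 291.3 J/K.
ΔS_total = (109.4) + (291.3) = 401 J/K.

ΔS = 401 J/K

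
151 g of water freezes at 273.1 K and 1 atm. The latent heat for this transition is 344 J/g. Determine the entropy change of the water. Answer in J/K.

Heat released by the substance: Q = −mL = −151 × 344 = −51944 J.
At constant T, ΔS = Q_rev/T = −51944 / 273.1 = -190 J/K.

ΔS = -190 J/K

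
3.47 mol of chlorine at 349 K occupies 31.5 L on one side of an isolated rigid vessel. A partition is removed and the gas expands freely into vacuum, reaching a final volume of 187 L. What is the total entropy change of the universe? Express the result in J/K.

No heat is exchanged and no work is done, so the ideal-gas temperature stays constant.
Entropy is a state function; using a reversible isothermal path, ΔS_gas = nR ln(V₂/V₁) = 3.47 × 8.314 × ln(187/31.5) = 51.4 J/K.
The insulated surroundings exchange no heat, so ΔS_surr = 0 and ΔS_universe = ΔS_gas.

ΔS_universe = 51.4 J/K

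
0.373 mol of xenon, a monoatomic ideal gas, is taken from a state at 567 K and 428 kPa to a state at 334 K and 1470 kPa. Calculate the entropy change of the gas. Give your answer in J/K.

ΔS = nC_p ln(T₂/T₁) − nR ln(P₂/P₁), with C_p = 5R/2 = 20.79 J mol⁻¹ K⁻¹ for a monoatomic ideal gas.
ΔS = 0.373 × [20.79 × ln(334/567) − 8.314 × ln(1470/428)] = -7.93 J/K.

ΔS = -7.93 J/K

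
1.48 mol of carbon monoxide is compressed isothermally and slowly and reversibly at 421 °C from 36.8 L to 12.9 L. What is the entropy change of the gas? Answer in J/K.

ΔS_gas = -12.9 J/K

For an isothermal ideal gas ΔS_gas = nR ln(V₂/V₁) = 1.48 × 8.314 × ln(12.9/36.8) = -12.9 J/K.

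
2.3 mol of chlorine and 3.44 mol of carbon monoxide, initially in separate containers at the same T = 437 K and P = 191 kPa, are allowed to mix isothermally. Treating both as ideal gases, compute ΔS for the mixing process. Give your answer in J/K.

Mole fractions: x_A = 2.3/5.74 = 0.401, x_B = 0.599.
ΔS_mix = −R(n_A ln x_A + n_B ln x_B) = −8.314 × (2.3 ln 0.401 + 3.44 ln 0.599) = 32.1 J/K.

ΔS_mix = 32.1 J/K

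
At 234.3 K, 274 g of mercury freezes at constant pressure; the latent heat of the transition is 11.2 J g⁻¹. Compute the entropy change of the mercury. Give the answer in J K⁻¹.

Heat released by the substance: Q = −mL = −274 × 11.2 = −3068.8 J.
At constant T, ΔS = Q_rev/T = −3068.8 / 234.3 = -13.1 J/K.

ΔS = -13.1 J/K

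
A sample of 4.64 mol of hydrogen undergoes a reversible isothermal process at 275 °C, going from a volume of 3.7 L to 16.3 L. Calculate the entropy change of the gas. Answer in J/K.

ΔS_gas = 57.2 J/K

For an isothermal ideal gas ΔS_gas = nR ln(V₂/V₁) = 4.64 × 8.314 × ln(16.3/3.7) = 57.2 J/K.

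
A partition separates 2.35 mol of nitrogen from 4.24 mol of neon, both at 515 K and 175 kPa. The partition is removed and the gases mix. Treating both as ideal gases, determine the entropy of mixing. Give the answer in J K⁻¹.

Mole fractions: x_A = 2.35/6.59 = 0.357, x_B = 0.643.
ΔS_mix = −R(n_A ln x_A + n_B ln x_B) = −8.314 × (2.35 ln 0.357 + 4.24 ln 0.643) = 35.7 J/K.

ΔS_mix = 35.7 J/K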